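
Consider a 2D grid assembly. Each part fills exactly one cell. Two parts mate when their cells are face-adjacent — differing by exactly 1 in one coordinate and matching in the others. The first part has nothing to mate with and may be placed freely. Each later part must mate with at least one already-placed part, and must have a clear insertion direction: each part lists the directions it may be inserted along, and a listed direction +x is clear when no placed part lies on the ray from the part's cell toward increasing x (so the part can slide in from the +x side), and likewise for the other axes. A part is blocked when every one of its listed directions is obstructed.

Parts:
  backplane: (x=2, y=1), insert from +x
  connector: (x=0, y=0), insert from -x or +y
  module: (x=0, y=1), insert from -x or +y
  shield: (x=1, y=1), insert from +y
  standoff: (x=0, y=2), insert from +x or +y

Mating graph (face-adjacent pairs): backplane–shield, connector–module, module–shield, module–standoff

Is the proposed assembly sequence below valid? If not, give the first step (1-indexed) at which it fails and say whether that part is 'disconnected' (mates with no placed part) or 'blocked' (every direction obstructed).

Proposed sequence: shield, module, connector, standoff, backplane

Valid

1. shield@(1, 1) [+y clear] — {shield}
2. module@(0, 1) [-x clear] — {module, shield}
3. connector@(0, 0) [-x clear] — {connector, module, shield}
4. standoff@(0, 2) [+x clear] — {connector, module, shield, standoff}
5. backplane@(2, 1) [+x clear] — {backplane, connector, module, shield, standoff}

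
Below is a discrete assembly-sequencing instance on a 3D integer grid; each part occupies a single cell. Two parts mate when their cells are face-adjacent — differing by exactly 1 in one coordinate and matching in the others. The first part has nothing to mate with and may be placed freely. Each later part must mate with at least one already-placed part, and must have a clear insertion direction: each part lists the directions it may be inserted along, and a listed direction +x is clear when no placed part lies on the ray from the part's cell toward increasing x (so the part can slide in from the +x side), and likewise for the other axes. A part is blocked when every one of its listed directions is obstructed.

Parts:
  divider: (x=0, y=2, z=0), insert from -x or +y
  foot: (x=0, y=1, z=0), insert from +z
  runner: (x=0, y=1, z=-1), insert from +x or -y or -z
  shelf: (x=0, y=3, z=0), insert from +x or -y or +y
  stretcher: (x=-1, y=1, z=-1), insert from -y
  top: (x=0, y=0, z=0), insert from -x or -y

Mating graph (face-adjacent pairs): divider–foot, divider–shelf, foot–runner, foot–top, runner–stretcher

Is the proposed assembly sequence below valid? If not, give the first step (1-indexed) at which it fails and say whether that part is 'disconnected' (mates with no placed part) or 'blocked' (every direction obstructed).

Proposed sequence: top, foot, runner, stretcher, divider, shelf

1. top@(0, 0, 0) [-x clear] — {top}
2. foot@(0, 1, 0) [+z clear] — {foot, top}
3. runner@(0, 1, -1) [+x clear] — {foot, runner, top}
4. stretcher@(-1, 1, -1) [-y clear] — {foot, runner, stretcher, top}
5. divider@(0, 2, 0) [-x clear] — {divider, foot, runner, stretcher, top}
6. shelf@(0, 3, 0) [+x clear] — {divider, foot, runner, shelf, stretcher, top}

Valid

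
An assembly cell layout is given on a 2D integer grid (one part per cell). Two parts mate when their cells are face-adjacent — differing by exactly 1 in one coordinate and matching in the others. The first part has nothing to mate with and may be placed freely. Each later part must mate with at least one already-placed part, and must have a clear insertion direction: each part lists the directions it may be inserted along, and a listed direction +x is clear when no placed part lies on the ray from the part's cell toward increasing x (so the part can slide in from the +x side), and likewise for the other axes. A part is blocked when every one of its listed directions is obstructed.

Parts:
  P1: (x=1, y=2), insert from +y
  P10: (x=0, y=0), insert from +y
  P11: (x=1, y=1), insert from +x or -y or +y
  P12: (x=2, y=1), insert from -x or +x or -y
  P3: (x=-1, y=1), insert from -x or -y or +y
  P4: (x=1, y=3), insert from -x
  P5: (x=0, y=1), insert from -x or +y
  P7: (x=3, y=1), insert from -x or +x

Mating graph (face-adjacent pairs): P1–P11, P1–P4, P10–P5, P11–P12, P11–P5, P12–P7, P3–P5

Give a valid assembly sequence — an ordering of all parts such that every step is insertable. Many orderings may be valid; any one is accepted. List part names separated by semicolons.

1. P10@(0, 0) [+y clear] — {P10}
2. P5@(0, 1) [-x clear] — {P10, P5}
3. P3@(-1, 1) [-x clear] — {P10, P3, P5}
4. P11@(1, 1) [+x clear] — {P10, P11, P3, P5}
5. P12@(2, 1) [+x clear] — {P10, P11, P12, P3, P5}
6. P7@(3, 1) [+x clear] — {P10, P11, P12, P3, P5, P7}
7. P1@(1, 2) [+y clear] — {P1, P10, P11, P12, P3, P5, P7}
8. P4@(1, 3) [-x clear] — {P1, P10, P11, P12, P3, P4, P5, P7}

P10; P5; P3; P11; P12; P7; P1; P4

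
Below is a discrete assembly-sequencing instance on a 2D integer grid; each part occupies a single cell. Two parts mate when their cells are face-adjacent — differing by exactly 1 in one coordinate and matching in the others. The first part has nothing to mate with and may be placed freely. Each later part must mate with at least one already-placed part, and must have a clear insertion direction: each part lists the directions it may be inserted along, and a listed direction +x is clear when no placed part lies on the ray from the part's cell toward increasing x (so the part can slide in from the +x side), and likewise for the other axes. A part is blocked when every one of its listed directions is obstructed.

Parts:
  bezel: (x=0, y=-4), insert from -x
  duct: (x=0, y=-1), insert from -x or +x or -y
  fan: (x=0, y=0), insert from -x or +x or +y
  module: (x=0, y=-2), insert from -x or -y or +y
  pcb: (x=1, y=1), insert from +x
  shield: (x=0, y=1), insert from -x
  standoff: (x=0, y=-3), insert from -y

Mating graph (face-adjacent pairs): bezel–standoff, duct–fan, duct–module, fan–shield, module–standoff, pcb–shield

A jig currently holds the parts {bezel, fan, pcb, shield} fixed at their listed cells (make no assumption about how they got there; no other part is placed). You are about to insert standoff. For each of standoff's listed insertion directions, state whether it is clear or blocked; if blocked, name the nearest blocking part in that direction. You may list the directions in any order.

-y: nearest on ray is bezel@(0, -4) ⇒ blocked

-y: blocked by bezel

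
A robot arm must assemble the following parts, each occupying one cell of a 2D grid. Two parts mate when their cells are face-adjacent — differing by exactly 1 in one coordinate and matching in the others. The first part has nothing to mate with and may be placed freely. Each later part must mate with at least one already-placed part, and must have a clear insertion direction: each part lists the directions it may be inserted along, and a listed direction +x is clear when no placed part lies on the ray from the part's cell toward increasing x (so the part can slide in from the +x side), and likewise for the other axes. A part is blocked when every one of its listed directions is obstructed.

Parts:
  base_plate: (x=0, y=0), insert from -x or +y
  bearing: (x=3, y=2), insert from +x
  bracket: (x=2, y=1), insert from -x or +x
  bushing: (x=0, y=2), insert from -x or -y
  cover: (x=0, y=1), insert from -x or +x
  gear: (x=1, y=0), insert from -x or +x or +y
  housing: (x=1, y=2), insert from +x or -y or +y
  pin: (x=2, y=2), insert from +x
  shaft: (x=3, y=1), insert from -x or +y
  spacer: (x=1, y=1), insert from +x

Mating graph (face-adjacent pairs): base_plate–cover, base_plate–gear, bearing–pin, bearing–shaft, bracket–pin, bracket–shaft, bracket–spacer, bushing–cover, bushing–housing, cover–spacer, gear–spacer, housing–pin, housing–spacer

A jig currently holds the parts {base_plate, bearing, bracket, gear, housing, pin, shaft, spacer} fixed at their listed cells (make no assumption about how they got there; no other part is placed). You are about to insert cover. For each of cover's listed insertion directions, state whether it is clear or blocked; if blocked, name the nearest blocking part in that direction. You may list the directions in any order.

-x: ray from cover(0, 1) has no placed part ⇒ clear
+x: nearest on ray is spacer@(1, 1) ⇒ blocked

+x: blocked by spacer; -x: clear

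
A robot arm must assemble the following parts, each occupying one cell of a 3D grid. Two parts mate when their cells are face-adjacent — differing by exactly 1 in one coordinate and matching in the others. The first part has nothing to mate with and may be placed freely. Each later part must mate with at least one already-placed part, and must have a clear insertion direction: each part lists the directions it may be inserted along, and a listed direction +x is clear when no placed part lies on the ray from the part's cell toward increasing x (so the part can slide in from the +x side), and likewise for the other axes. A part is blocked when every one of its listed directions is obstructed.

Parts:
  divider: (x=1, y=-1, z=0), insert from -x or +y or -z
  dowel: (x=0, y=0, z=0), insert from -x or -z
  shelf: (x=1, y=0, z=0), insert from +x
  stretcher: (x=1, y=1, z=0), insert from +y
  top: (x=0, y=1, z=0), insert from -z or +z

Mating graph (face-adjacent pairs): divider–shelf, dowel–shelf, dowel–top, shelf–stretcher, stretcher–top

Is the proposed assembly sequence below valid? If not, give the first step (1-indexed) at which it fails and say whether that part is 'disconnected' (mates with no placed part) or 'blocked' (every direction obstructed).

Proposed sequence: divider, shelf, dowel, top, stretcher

Valid

1. divider@(1, -1, 0) [-x clear] — {divider}
2. shelf@(1, 0, 0) [+x clear] — {divider, shelf}
3. dowel@(0, 0, 0) [-x clear] — {divider, dowel, shelf}
4. top@(0, 1, 0) [-z clear] — {divider, dowel, shelf, top}
5. stretcher@(1, 1, 0) [+y clear] — {divider, dowel, shelf, stretcher, top}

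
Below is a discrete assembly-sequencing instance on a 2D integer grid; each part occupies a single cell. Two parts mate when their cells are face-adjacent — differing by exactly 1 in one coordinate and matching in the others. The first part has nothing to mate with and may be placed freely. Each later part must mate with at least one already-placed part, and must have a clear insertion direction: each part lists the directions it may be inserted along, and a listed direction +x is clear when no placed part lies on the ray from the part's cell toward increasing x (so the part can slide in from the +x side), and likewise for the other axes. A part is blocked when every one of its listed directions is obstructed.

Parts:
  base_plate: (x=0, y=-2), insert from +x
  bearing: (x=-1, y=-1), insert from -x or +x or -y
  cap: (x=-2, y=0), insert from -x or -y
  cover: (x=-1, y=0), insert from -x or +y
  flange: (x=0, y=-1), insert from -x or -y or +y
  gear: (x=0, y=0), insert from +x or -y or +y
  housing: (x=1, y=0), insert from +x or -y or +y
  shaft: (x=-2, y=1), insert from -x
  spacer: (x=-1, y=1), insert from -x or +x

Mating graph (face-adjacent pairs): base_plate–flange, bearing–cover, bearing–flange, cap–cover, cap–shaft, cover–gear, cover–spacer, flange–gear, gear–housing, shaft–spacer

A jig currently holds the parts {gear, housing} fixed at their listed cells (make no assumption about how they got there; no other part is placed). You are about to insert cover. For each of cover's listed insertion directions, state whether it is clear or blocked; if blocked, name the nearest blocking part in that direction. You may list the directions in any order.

-x: ray from cover(-1, 0) has no placed part ⇒ clear
+y: ray from cover(-1, 0) has no placed part ⇒ clear

+y: clear; -x: clear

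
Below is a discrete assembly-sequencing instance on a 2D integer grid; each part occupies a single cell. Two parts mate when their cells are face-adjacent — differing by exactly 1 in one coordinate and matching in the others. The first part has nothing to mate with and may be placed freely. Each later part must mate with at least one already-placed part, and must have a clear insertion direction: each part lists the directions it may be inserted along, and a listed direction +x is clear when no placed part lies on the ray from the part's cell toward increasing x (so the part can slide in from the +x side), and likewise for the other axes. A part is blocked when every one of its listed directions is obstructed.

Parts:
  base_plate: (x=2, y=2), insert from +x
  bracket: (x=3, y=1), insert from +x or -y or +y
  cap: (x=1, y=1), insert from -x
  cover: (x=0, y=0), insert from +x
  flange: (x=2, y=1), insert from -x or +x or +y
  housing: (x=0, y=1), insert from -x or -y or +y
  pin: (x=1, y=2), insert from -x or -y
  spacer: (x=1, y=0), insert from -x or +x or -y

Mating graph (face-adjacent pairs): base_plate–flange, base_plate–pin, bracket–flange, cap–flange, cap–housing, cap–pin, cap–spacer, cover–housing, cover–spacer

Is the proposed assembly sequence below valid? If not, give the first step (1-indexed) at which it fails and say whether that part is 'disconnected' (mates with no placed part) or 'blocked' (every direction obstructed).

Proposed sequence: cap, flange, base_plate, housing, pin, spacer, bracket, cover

Invalid at step 8 (blocked)

1. cap@(1, 1) [-x clear] — {cap}
2. flange@(2, 1) [+x clear] — {cap, flange}
3. base_plate@(2, 2) [+x clear] — {base_plate, cap, flange}
4. housing@(0, 1) [-x clear] — {base_plate, cap, flange, housing}
5. pin@(1, 2) [-x clear] — {base_plate, cap, flange, housing, pin}
6. spacer@(1, 0) [-x clear] — {base_plate, cap, flange, housing, pin, spacer}
7. bracket@(3, 1) [+x clear] — {base_plate, bracket, cap, flange, housing, pin, spacer}
8. cover@(0, 0) — +x all obstructed ⇒ blocked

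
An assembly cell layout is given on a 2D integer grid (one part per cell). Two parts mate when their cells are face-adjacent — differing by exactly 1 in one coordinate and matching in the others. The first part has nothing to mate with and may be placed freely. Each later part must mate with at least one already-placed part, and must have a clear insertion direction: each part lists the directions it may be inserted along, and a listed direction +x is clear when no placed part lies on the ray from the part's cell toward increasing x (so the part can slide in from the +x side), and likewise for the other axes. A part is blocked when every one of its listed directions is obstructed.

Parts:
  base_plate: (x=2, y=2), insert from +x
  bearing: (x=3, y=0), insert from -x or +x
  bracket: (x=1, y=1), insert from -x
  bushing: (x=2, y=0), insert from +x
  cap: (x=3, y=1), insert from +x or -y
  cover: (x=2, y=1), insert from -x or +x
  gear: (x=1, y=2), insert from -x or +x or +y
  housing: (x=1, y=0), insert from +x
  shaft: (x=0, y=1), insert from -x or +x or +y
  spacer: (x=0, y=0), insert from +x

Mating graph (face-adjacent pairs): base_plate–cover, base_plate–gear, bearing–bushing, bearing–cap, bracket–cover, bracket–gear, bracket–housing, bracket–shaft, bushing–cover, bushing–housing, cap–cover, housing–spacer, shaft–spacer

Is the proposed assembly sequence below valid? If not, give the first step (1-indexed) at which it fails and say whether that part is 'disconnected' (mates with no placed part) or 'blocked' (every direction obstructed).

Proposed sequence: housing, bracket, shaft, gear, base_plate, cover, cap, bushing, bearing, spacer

1. housing@(1, 0) [+x clear] — {housing}
2. bracket@(1, 1) [-x clear] — {bracket, housing}
3. shaft@(0, 1) [-x clear] — {bracket, housing, shaft}
4. gear@(1, 2) [-x clear] — {bracket, gear, housing, shaft}
5. base_plate@(2, 2) [+x clear] — {base_plate, bracket, gear, housing, shaft}
6. cover@(2, 1) [+x clear] — {base_plate, bracket, cover, gear, housing, shaft}
7. cap@(3, 1) [+x clear] — {base_plate, bracket, cap, cover, gear, housing, shaft}
8. bushing@(2, 0) [+x clear] — {base_plate, bracket, bushing, cap, cover, gear, housing, shaft}
9. bearing@(3, 0) [+x clear] — {base_plate, bearing, bracket, bushing, cap, cover, gear, housing, shaft}
10. spacer@(0, 0) — +x all obstructed ⇒ blocked

Invalid at step 10 (blocked)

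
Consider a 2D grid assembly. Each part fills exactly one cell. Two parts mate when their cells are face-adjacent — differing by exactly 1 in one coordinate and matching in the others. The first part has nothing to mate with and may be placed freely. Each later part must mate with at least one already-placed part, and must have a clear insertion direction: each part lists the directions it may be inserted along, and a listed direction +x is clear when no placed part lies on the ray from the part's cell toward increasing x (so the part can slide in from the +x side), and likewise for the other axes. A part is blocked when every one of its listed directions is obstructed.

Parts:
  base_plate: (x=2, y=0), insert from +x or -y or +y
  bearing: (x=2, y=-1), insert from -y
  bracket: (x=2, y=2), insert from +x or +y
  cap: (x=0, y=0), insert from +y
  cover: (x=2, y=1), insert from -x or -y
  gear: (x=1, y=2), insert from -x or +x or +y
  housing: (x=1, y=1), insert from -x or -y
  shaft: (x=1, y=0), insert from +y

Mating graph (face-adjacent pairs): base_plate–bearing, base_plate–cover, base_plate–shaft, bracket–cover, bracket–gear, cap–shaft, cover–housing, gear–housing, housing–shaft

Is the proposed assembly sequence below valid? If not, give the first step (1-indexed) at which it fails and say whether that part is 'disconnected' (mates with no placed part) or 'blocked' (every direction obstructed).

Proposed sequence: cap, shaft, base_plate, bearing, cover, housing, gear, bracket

1. cap@(0, 0) [+y clear] — {cap}
2. shaft@(1, 0) [+y clear] — {cap, shaft}
3. base_plate@(2, 0) [+x clear] — {base_plate, cap, shaft}
4. bearing@(2, -1) [-y clear] — {base_plate, bearing, cap, shaft}
5. cover@(2, 1) [-x clear] — {base_plate, bearing, cap, cover, shaft}
6. housing@(1, 1) [-x clear] — {base_plate, bearing, cap, cover, housing, shaft}
7. gear@(1, 2) [-x clear] — {base_plate, bearing, cap, cover, gear, housing, shaft}
8. bracket@(2, 2) [+x clear] — {base_plate, bearing, bracket, cap, cover, gear, housing, shaft}

Valid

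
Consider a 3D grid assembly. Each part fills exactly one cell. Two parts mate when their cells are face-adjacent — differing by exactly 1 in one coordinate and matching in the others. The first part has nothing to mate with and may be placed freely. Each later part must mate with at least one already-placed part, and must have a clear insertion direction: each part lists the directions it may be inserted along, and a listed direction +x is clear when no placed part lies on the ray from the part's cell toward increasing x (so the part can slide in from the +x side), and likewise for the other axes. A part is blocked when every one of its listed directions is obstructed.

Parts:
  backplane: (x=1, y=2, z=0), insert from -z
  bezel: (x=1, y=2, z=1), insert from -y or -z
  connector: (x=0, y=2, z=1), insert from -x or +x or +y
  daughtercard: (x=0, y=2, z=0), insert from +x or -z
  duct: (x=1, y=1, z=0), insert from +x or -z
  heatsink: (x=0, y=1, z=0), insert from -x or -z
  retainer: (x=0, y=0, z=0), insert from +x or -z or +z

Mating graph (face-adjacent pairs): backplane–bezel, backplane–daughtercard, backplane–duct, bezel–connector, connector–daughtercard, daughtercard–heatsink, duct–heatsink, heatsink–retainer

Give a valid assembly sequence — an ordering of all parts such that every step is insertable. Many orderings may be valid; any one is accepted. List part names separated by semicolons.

1. daughtercard@(0, 2, 0) [+x clear] — {daughtercard}
2. connector@(0, 2, 1) [-x clear] — {connector, daughtercard}
3. backplane@(1, 2, 0) [-z clear] — {backplane, connector, daughtercard}
4. bezel@(1, 2, 1) [-y clear] — {backplane, bezel, connector, daughtercard}
5. heatsink@(0, 1, 0) [-x clear] — {backplane, bezel, connector, daughtercard, heatsink}
6. retainer@(0, 0, 0) [+x clear] — {backplane, bezel, connector, daughtercard, heatsink, retainer}
7. duct@(1, 1, 0) [+x clear] — {backplane, bezel, connector, daughtercard, duct, heatsink, retainer}

daughtercard; connector; backplane; bezel; heatsink; retainer; duct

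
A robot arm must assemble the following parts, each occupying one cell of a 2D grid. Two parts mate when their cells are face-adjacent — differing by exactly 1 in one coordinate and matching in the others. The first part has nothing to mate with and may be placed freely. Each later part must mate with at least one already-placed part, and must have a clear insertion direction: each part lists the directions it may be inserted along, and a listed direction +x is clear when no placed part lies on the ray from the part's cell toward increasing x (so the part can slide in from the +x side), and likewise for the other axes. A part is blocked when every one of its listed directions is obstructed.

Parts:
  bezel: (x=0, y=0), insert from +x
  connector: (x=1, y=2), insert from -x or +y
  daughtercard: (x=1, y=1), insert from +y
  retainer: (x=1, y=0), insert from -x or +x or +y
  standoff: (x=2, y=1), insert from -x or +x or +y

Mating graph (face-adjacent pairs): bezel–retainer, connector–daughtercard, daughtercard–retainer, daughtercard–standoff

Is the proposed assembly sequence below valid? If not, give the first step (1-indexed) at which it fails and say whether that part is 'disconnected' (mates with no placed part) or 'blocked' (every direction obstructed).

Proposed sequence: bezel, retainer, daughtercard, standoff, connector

Valid

1. bezel@(0, 0) [+x clear] — {bezel}
2. retainer@(1, 0) [+x clear] — {bezel, retainer}
3. daughtercard@(1, 1) [+y clear] — {bezel, daughtercard, retainer}
4. standoff@(2, 1) [+x clear] — {bezel, daughtercard, retainer, standoff}
5. connector@(1, 2) [-x clear] — {bezel, connector, daughtercard, retainer, standoff}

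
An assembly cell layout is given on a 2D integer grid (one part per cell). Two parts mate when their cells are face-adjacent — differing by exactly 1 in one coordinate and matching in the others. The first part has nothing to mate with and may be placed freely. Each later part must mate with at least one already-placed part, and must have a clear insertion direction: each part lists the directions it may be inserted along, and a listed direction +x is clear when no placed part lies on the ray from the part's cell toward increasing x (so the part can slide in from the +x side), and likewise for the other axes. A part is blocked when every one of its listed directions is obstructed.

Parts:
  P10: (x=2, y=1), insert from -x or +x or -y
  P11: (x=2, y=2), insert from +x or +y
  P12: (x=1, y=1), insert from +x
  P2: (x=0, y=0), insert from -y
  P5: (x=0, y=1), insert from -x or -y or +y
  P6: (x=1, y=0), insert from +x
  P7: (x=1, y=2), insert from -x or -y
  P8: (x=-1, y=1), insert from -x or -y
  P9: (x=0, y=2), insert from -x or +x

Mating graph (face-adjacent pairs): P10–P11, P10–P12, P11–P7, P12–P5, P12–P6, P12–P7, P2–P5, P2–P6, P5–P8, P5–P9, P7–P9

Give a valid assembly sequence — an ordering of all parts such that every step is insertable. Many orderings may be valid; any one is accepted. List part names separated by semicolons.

1. P9@(0, 2) [-x clear] — {P9}
2. P5@(0, 1) [-x clear] — {P5, P9}
3. P7@(1, 2) [-y clear] — {P5, P7, P9}
4. P11@(2, 2) [+x clear] — {P11, P5, P7, P9}
5. P2@(0, 0) [-y clear] — {P11, P2, P5, P7, P9}
6. P6@(1, 0) [+x clear] — {P11, P2, P5, P6, P7, P9}
7. P8@(-1, 1) [-x clear] — {P11, P2, P5, P6, P7, P8, P9}
8. P12@(1, 1) [+x clear] — {P11, P12, P2, P5, P6, P7, P8, P9}
9. P10@(2, 1) [+x clear] — {P10, P11, P12, P2, P5, P6, P7, P8, P9}

P9; P5; P7; P11; P2; P6; P8; P12; P10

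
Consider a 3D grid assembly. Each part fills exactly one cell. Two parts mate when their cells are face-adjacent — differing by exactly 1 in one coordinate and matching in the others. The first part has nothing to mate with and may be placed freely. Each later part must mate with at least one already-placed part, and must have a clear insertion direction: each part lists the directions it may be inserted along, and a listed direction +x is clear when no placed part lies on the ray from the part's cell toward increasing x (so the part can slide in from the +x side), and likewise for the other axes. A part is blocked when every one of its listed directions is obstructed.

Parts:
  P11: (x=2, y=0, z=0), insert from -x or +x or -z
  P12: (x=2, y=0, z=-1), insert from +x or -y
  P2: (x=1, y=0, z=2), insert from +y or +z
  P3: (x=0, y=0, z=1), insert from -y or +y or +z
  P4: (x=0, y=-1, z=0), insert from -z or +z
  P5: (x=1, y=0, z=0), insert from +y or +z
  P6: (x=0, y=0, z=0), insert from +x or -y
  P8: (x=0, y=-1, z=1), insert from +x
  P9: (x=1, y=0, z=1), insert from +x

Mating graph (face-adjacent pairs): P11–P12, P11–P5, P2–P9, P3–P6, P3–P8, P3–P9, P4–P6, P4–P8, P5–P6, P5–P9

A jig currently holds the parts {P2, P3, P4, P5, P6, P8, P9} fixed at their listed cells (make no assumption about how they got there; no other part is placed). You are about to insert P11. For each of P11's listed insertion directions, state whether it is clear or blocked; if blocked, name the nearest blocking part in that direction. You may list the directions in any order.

+x: clear; -x: blocked by P5; -z: clear

-x: nearest on ray is P5@(1, 0, 0) ⇒ blocked
+x: ray from P11(2, 0, 0) has no placed part ⇒ clear
-z: ray from P11(2, 0, 0) has no placed part ⇒ clear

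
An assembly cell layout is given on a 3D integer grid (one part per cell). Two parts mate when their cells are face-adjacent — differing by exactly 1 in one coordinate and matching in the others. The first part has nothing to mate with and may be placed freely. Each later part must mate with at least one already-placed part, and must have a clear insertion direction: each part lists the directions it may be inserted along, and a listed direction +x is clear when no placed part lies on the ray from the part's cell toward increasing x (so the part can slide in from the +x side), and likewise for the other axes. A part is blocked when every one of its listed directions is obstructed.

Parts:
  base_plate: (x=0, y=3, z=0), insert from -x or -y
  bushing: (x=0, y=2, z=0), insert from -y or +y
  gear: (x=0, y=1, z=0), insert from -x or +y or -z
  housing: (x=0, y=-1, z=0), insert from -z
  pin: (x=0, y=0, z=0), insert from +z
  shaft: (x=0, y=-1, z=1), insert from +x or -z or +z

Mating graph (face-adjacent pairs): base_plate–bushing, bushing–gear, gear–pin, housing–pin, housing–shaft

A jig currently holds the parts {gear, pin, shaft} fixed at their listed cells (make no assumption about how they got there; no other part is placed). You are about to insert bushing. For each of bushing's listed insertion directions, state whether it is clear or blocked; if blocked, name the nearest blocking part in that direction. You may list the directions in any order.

+y: clear; -y: blocked by gear

-y: nearest on ray is gear@(0, 1, 0) ⇒ blocked
+y: ray from bushing(0, 2, 0) has no placed part ⇒ clear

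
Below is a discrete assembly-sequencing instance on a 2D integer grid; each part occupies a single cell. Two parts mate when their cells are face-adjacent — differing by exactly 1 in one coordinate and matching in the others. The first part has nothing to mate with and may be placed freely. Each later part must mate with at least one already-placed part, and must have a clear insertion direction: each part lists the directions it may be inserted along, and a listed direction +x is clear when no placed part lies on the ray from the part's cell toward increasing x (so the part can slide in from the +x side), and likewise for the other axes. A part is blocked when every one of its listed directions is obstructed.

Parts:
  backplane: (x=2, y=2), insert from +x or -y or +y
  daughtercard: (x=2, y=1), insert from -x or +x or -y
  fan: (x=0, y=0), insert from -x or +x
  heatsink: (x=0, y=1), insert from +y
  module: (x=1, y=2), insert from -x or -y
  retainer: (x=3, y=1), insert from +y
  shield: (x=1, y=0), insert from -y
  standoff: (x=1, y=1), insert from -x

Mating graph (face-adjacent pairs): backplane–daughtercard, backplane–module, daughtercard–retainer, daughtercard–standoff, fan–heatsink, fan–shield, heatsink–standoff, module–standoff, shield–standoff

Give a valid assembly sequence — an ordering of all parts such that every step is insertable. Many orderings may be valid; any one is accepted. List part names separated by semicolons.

backplane; module; standoff; heatsink; fan; shield; daughtercard; retainer

1. backplane@(2, 2) [+x clear] — {backplane}
2. module@(1, 2) [-x clear] — {backplane, module}
3. standoff@(1, 1) [-x clear] — {backplane, module, standoff}
4. heatsink@(0, 1) [+y clear] — {backplane, heatsink, module, standoff}
5. fan@(0, 0) [-x clear] — {backplane, fan, heatsink, module, standoff}
6. shield@(1, 0) [-y clear] — {backplane, fan, heatsink, module, shield, standoff}
7. daughtercard@(2, 1) [+x clear] — {backplane, daughtercard, fan, heatsink, module, shield, standoff}
8. retainer@(3, 1) [+y clear] — {backplane, daughtercard, fan, heatsink, module, retainer, shield, standoff}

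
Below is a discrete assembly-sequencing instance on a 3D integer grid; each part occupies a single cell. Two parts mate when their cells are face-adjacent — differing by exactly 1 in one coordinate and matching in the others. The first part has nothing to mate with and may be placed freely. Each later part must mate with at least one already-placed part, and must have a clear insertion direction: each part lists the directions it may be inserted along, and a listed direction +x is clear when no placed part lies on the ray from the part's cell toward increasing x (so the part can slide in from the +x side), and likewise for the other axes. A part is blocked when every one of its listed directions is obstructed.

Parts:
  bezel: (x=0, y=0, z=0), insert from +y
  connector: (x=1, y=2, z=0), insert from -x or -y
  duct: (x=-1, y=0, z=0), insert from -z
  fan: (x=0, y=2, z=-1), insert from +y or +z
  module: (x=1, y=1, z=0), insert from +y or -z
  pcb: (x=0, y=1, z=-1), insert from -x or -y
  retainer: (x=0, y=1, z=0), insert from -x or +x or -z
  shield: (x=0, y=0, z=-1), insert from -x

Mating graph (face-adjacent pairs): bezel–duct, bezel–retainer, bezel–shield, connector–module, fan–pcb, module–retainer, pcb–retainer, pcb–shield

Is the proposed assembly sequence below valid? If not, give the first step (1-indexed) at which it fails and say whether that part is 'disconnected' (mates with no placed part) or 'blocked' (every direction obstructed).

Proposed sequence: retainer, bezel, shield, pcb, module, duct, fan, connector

1. retainer@(0, 1, 0) [-x clear] — {retainer}
2. bezel@(0, 0, 0) — +y all obstructed ⇒ blocked

Invalid at step 2 (blocked)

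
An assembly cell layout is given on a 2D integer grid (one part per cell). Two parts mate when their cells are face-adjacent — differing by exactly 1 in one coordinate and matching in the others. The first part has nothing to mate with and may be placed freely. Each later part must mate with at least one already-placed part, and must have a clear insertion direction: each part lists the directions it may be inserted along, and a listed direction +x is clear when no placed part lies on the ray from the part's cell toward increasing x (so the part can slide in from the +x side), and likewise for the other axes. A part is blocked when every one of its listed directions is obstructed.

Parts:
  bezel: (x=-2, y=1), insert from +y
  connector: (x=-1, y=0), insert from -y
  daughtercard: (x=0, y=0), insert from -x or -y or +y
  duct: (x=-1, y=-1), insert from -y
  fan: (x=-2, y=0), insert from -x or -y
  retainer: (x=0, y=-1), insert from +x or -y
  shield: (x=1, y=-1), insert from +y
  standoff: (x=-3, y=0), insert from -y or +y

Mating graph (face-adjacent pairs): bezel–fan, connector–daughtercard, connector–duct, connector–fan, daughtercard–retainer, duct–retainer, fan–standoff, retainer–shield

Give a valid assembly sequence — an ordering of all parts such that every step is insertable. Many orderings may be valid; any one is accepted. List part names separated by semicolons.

1. standoff@(-3, 0) [-y clear] — {standoff}
2. fan@(-2, 0) [-y clear] — {fan, standoff}
3. connector@(-1, 0) [-y clear] — {connector, fan, standoff}
4. duct@(-1, -1) [-y clear] — {connector, duct, fan, standoff}
5. daughtercard@(0, 0) [-y clear] — {connector, daughtercard, duct, fan, standoff}
6. bezel@(-2, 1) [+y clear] — {bezel, connector, daughtercard, duct, fan, standoff}
7. retainer@(0, -1) [+x clear] — {bezel, connector, daughtercard, duct, fan, retainer, standoff}
8. shield@(1, -1) [+y clear] — {bezel, connector, daughtercard, duct, fan, retainer, shield, standoff}

standoff; fan; connector; duct; daughtercard; bezel; retainer; shield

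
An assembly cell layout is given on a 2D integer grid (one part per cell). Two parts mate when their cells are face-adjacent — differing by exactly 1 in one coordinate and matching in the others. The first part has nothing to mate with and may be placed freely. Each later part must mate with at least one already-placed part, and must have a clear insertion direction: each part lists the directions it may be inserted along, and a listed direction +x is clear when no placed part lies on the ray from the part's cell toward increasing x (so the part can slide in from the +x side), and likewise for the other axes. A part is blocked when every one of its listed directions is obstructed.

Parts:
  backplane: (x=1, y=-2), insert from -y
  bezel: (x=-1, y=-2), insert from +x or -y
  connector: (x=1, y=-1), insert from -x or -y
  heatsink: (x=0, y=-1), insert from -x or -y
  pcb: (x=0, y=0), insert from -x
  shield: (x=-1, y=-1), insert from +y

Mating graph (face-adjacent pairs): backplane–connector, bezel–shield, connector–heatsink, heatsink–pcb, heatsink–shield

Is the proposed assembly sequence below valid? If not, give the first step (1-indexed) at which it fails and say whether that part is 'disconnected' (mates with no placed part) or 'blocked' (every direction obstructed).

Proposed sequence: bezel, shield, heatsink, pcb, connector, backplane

Valid

1. bezel@(-1, -2) [+x clear] — {bezel}
2. shield@(-1, -1) [+y clear] — {bezel, shield}
3. heatsink@(0, -1) [-y clear] — {bezel, heatsink, shield}
4. pcb@(0, 0) [-x clear] — {bezel, heatsink, pcb, shield}
5. connector@(1, -1) [-y clear] — {bezel, connector, heatsink, pcb, shield}
6. backplane@(1, -2) [-y clear] — {backplane, bezel, connector, heatsink, pcb, shield}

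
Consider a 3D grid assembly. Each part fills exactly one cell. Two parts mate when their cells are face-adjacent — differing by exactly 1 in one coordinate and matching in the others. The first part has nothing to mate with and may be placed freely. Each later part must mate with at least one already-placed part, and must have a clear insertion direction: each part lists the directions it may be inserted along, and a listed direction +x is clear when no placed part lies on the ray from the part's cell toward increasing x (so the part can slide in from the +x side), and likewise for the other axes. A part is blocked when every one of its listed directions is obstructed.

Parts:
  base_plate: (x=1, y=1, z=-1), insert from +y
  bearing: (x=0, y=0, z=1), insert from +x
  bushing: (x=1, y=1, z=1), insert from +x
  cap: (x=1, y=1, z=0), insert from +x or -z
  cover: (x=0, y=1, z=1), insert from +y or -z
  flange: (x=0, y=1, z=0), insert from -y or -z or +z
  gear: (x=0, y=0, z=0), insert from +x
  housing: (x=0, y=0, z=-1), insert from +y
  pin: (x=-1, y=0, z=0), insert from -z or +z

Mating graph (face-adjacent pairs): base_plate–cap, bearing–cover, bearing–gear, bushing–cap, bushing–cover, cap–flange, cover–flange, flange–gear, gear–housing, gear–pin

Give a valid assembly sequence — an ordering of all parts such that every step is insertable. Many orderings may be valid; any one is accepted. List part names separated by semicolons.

cap; flange; gear; bearing; bushing; cover; base_plate; pin; housing

1. cap@(1, 1, 0) [+x clear] — {cap}
2. flange@(0, 1, 0) [-y clear] — {cap, flange}
3. gear@(0, 0, 0) [+x clear] — {cap, flange, gear}
4. bearing@(0, 0, 1) [+x clear] — {bearing, cap, flange, gear}
5. bushing@(1, 1, 1) [+x clear] — {bearing, bushing, cap, flange, gear}
6. cover@(0, 1, 1) [+y clear] — {bearing, bushing, cap, cover, flange, gear}
7. base_plate@(1, 1, -1) [+y clear] — {base_plate, bearing, bushing, cap, cover, flange, gear}
8. pin@(-1, 0, 0) [-z clear] — {base_plate, bearing, bushing, cap, cover, flange, gear, pin}
9. housing@(0, 0, -1) [+y clear] — {base_plate, bearing, bushing, cap, cover, flange, gear, housing, pin}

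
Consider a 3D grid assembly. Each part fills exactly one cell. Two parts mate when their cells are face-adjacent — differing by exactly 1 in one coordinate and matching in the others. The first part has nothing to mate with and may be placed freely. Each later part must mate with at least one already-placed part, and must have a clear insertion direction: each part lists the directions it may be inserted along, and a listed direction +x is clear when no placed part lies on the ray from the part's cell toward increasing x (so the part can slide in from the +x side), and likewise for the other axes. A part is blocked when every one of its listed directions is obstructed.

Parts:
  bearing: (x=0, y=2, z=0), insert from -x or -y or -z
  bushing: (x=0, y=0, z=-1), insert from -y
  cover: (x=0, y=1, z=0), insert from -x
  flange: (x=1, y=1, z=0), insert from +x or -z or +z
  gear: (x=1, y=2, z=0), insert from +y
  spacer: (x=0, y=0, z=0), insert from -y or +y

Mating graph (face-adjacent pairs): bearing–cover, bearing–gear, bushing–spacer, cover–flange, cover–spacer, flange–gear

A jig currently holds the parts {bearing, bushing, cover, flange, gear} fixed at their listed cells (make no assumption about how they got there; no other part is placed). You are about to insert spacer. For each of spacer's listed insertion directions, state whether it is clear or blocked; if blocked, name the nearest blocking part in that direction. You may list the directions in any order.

+y: blocked by cover; -y: clear

-y: ray from spacer(0, 0, 0) has no placed part ⇒ clear
+y: nearest on ray is cover@(0, 1, 0) ⇒ blocked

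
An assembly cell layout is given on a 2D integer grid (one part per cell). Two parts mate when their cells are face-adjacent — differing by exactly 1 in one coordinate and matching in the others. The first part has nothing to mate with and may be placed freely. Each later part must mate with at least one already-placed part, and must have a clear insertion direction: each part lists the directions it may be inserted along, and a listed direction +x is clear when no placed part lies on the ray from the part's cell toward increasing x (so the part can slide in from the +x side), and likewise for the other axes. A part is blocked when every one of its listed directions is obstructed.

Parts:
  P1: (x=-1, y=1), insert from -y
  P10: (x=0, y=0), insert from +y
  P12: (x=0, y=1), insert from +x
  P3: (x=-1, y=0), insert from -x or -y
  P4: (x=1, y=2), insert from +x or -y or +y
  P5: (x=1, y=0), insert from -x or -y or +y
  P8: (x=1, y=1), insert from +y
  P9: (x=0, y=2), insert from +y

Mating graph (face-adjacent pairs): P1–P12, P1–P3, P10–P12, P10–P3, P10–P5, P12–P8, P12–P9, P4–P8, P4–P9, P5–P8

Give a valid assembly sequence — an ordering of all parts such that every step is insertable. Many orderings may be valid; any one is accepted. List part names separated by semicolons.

1. P10@(0, 0) [+y clear] — {P10}
2. P12@(0, 1) [+x clear] — {P10, P12}
3. P9@(0, 2) [+y clear] — {P10, P12, P9}
4. P8@(1, 1) [+y clear] — {P10, P12, P8, P9}
5. P4@(1, 2) [+x clear] — {P10, P12, P4, P8, P9}
6. P5@(1, 0) [-y clear] — {P10, P12, P4, P5, P8, P9}
7. P1@(-1, 1) [-y clear] — {P1, P10, P12, P4, P5, P8, P9}
8. P3@(-1, 0) [-x clear] — {P1, P10, P12, P3, P4, P5, P8, P9}

P10; P12; P9; P8; P4; P5; P1; P3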